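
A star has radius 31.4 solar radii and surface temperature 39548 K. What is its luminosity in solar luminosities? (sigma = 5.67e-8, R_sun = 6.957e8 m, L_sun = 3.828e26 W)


R = 31.4 * 6.957e8 m = 2.184498e+10 m. L = 4*pi*R^2*sigma*T^4 = 4*pi*(2.184498e+10)^2 * 5.67e-8 * 39548^4 = 8.317529076e+32 W. L/L_sun = 8.317529076e+32 / 3.828e26 = 2.173e+06

2.173e+06 L_sun


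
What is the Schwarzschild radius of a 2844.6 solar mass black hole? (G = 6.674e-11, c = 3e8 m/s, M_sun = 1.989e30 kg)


M = 2844.6 * 1.989e30 kg = 5.6579094e+33 kg. rs = 2GM/c^2 = 2 * 6.674e-11 * 5.6579094e+33 / (3e8)^2 = 8.391e+06

8.391e+06 m


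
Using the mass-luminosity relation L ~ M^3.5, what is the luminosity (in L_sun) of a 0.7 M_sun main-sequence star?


L/L_sun = (M/M_sun)^3.5 = 0.7^3.5 = 0.287

0.287 L_sun


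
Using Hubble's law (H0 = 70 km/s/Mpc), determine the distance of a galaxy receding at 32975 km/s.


d = v / H0 = 32975 / 70 = 471.0714

471.0714 Mpc


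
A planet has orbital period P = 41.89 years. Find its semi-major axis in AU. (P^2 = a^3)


a = P^(2/3) = 41.89^(2/3) = 12.0617

12.0617 AU


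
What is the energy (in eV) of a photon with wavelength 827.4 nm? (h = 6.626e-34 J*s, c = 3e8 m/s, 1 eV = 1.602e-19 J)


E = hc/lambda = 6.626e-34 * 3e8 / 8.274e-07 = 2.402e-19 J = 1.4997 eV

1.4997 eV


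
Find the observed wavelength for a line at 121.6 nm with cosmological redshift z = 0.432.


lam_obs = lam_emit * (1 + z) = 121.6 * (1 + 0.432) = 174.1312

174.1312 nm


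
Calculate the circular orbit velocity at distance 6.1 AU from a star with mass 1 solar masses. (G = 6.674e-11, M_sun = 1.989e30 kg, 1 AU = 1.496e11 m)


v = sqrt(GM/r) = sqrt(6.674e-11 * 1.989e+30 / 9.126e+11) = 12060.9017

12060.9017 m/s


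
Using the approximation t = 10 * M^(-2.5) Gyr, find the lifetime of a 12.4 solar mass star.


t = 10 * M^(-2.5) = 10 * 12.4^(-2.5) = 0.0185

0.0185 Gyr


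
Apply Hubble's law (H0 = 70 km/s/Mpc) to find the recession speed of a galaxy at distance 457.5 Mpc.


v = H0 * d = 70 * 457.5 = 32025.0

32025.0 km/s


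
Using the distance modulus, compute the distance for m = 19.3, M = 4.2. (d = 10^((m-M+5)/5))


d = 10^((m - M + 5)/5) = 10^((19.3 - 4.2 + 5)/5) = 10471.2855

10471.2855 pc


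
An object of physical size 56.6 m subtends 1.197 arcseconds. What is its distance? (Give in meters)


D = size / theta_rad, theta_rad = 1.197 * pi/(180*3600) = 5.803e-06, D = 9.753e+06

9.753e+06 m


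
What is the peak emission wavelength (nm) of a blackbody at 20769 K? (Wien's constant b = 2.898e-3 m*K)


lam_max = b / T = 2.898e-3 / 20769 = 1.395e-07 m = 139.5349 nm

139.5349 nm


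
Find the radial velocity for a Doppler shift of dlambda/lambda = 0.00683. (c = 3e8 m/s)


v = (dlambda/lambda) * c = 0.00683 * 3e8 = 2.049e+06

2.049e+06 m/s


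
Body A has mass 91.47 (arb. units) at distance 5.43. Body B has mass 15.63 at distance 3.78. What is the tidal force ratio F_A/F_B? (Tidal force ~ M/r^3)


Ratio = (M1/r1^3) / (M2/r2^3) = (91.47/5.43^3) / (15.63/3.78^3) = 1.9742

1.9742


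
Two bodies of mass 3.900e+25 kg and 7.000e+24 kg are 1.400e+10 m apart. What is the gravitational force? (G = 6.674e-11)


F = G*m1*m2/r^2 = 6.674e-11 * 3.900e+25 * 7.000e+24 / (1.400e+10)^2 = 6.674e-11 * 2.730e+50 / 1.960e+20 = 9.296e+19

9.296e+19 N


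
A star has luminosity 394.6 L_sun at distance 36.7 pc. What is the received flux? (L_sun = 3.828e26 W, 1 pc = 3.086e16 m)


F = L / (4*pi*d^2) = 1.511e+29 / (4*pi*(1.133e+18)^2) = 9.371e-09

9.371e-09 W/m^2


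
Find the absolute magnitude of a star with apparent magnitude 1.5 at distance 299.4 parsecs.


M = m - 5*log10(d) + 5 = 1.5 - 5*log10(299.4) + 5 = -5.8813

-5.8813


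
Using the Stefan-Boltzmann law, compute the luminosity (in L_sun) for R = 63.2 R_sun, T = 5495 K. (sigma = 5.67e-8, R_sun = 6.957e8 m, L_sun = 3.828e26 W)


R = 63.2 * 6.957e8 m = 4.396824e+10 m. L = 4*pi*R^2*sigma*T^4 = 4*pi*(4.396824e+10)^2 * 5.67e-8 * 5495^4 = 1.255861866e+30 W. L/L_sun = 1.255861866e+30 / 3.828e26 = 3280.7259

3280.7259 L_sun


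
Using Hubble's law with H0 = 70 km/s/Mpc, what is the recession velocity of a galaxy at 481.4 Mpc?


v = H0 * d = 70 * 481.4 = 33698.0

33698.0 km/s


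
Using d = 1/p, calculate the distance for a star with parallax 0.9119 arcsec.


d = 1/p = 1/0.9119 = 1.0966

1.0966 pc


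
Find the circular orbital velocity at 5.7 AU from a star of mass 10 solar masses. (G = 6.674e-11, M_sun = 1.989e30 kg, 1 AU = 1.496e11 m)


v = sqrt(GM/r) = sqrt(6.674e-11 * 1.989e+31 / 8.527e+11) = 39455.4743

39455.4743 m/s


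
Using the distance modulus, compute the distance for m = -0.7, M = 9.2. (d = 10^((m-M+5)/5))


d = 10^((m - M + 5)/5) = 10^((-0.7 - 9.2 + 5)/5) = 0.1047

0.1047 pc


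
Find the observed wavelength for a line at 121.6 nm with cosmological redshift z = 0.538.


lam_obs = lam_emit * (1 + z) = 121.6 * (1 + 0.538) = 187.0208

187.0208 nm


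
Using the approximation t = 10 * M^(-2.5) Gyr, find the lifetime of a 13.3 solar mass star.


t = 10 * M^(-2.5) = 10 * 13.3^(-2.5) = 0.0155

0.0155 Gyr


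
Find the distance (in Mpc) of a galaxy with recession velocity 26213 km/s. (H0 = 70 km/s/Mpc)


d = v / H0 = 26213 / 70 = 374.4714

374.4714 Mpc


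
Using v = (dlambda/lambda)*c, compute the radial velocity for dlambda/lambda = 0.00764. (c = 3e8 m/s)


v = (dlambda/lambda) * c = 0.00764 * 3e8 = 2.292e+06

2.292e+06 m/s


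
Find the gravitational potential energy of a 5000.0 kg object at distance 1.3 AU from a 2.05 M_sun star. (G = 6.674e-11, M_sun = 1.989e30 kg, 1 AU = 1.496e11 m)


M = 2.05 * 1.989e30 kg = 4.07745e+30 kg; r = 1.3 AU * 1.496e11 m/AU = 1.9448e+11 m. U = -GM*m/r = -(6.674e-11 * 4.07745e+30 * 5000.0) / 1.9448e+11 = -6.996e+12

-6.996e+12 J


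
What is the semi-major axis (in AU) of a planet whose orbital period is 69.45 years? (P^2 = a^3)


a = P^(2/3) = 69.45^(2/3) = 16.8959

16.8959 AU


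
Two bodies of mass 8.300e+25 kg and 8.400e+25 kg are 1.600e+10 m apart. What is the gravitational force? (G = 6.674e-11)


F = G*m1*m2/r^2 = 6.674e-11 * 8.300e+25 * 8.400e+25 / (1.600e+10)^2 = 6.674e-11 * 6.972e+51 / 2.560e+20 = 1.818e+21

1.818e+21 N


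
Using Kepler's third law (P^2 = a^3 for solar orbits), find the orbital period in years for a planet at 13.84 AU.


P = a^(3/2) = 13.84^1.5 = 51.4878

51.4878 years


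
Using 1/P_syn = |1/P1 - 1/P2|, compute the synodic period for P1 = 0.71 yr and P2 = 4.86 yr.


1/P_syn = |1/P1 - 1/P2| = |1/0.71 - 1/4.86| => P_syn = 0.8315

0.8315 years


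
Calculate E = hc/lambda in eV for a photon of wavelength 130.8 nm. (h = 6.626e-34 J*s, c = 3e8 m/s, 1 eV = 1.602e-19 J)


E = hc/lambda = 6.626e-34 * 3e8 / 1.308e-07 = 1.520e-18 J = 9.4864 eV

9.4864 eV


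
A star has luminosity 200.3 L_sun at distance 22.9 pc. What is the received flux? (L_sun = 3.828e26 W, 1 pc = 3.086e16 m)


F = L / (4*pi*d^2) = 7.667e+28 / (4*pi*(7.067e+17)^2) = 1.222e-08

1.222e-08 W/m^2


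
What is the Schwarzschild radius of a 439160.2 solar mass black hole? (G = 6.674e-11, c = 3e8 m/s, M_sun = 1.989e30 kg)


M = 439160.2 * 1.989e30 kg = 8.734896378e+35 kg. rs = 2GM/c^2 = 2 * 6.674e-11 * 8.734896378e+35 / (3e8)^2 = 1.295e+09

1.295e+09 m


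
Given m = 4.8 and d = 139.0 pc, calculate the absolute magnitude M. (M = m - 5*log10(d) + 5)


M = m - 5*log10(d) + 5 = 4.8 - 5*log10(139.0) + 5 = -0.9151

-0.9151


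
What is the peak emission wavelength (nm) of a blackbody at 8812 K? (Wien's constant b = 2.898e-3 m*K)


lam_max = b / T = 2.898e-3 / 8812 = 3.289e-07 m = 328.8697 nm

328.8697 nm


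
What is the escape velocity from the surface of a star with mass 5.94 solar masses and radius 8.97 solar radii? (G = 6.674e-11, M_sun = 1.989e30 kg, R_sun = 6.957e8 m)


M = 5.94 * 1.989e30 kg = 1.181466e+31 kg; R = 8.97 * 6.957e8 m = 6.240429e+09 m. v_esc = sqrt(2GM/R) = sqrt(2 * 6.674e-11 * 1.181466e+31 / 6.240429e+09) = 502703.0149

502703.0149 m/s


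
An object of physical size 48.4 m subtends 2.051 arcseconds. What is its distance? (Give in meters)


D = size / theta_rad, theta_rad = 2.051 * pi/(180*3600) = 9.944e-06, D = 4.867e+06

4.867e+06 m


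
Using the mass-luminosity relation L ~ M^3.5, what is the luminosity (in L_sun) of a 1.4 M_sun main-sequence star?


L/L_sun = (M/M_sun)^3.5 = 1.4^3.5 = 3.2467

3.2467 L_sun


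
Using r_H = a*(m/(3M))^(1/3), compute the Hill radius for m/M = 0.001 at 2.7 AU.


r_H = a * (m/3M)^(1/3) = 2.7 * (0.001/3)^(1/3) = 0.1872

0.1872 AU


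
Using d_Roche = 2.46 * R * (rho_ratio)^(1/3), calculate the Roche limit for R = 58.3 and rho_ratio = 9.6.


d_Roche = 2.46 * 58.3 * 9.6^(1/3) = 304.8087

304.8087


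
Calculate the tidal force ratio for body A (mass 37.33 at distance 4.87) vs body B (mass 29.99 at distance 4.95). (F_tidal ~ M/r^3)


Ratio = (M1/r1^3) / (M2/r2^3) = (37.33/4.87^3) / (29.99/4.95^3) = 1.3071

1.3071


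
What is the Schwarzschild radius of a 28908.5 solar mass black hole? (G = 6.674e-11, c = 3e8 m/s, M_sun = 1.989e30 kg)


M = 28908.5 * 1.989e30 kg = 5.74990065e+34 kg. rs = 2GM/c^2 = 2 * 6.674e-11 * 5.74990065e+34 / (3e8)^2 = 8.528e+07

8.528e+07 m


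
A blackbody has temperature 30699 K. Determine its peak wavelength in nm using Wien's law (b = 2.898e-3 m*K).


lam_max = b / T = 2.898e-3 / 30699 = 9.440e-08 m = 94.4005 nm

94.4005 nm


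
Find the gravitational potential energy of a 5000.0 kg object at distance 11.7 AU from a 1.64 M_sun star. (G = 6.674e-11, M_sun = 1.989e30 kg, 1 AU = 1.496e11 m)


M = 1.64 * 1.989e30 kg = 3.26196e+30 kg; r = 11.7 AU * 1.496e11 m/AU = 1.75032e+12 m. U = -GM*m/r = -(6.674e-11 * 3.26196e+30 * 5000.0) / 1.75032e+12 = -6.219e+11

-6.219e+11 J


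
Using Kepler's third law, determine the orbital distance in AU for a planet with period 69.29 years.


a = P^(2/3) = 69.29^(2/3) = 16.8699

16.8699 AU


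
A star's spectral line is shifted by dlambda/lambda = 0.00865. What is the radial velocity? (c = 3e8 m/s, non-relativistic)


v = (dlambda/lambda) * c = 0.00865 * 3e8 = 2.595e+06

2.595e+06 m/s


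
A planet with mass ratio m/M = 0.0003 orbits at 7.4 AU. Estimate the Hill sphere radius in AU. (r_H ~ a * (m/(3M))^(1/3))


r_H = a * (m/3M)^(1/3) = 7.4 * (0.0003/3)^(1/3) = 0.3435

0.3435 AU


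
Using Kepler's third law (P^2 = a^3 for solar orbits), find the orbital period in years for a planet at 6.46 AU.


P = a^(3/2) = 6.46^1.5 = 16.4191

16.4191 years


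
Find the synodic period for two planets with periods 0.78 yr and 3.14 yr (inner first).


1/P_syn = |1/P1 - 1/P2| = |1/0.78 - 1/3.14| => P_syn = 1.0378

1.0378 years


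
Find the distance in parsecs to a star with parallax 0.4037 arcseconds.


d = 1/p = 1/0.4037 = 2.4771

2.4771 pc


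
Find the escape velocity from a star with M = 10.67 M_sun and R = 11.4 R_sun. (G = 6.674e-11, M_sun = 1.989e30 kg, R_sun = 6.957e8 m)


M = 10.67 * 1.989e30 kg = 2.122263e+31 kg; R = 11.4 * 6.957e8 m = 7.93098e+09 m. v_esc = sqrt(2GM/R) = sqrt(2 * 6.674e-11 * 2.122263e+31 / 7.93098e+09) = 597646.352

597646.352 m/s


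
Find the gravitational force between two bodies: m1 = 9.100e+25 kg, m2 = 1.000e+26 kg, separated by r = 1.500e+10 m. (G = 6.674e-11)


F = G*m1*m2/r^2 = 6.674e-11 * 9.100e+25 * 1.000e+26 / (1.500e+10)^2 = 6.674e-11 * 9.100e+51 / 2.250e+20 = 2.699e+21

2.699e+21 N


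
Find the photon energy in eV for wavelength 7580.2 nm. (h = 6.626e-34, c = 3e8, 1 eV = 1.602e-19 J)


E = hc/lambda = 6.626e-34 * 3e8 / 7.580e-06 = 2.622e-20 J = 0.1637 eV

0.1637 eV


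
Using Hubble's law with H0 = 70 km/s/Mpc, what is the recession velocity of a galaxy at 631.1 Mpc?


v = H0 * d = 70 * 631.1 = 44177.0

44177.0 km/s


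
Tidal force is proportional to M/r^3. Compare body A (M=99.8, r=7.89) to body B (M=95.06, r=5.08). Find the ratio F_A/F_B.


Ratio = (M1/r1^3) / (M2/r2^3) = (99.8/7.89^3) / (95.06/5.08^3) = 0.2802

0.2802


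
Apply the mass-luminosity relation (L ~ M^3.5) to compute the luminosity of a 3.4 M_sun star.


L/L_sun = (M/M_sun)^3.5 = 3.4^3.5 = 72.473

72.473 L_sun


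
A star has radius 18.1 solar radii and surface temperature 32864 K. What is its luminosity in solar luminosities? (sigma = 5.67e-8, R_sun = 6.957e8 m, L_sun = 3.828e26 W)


R = 18.1 * 6.957e8 m = 1.259217e+10 m. L = 4*pi*R^2*sigma*T^4 = 4*pi*(1.259217e+10)^2 * 5.67e-8 * 32864^4 = 1.317879696e+32 W. L/L_sun = 1.317879696e+32 / 3.828e26 = 344273.6928

344273.6928 L_sun


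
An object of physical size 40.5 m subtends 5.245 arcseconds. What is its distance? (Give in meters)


D = size / theta_rad, theta_rad = 5.245 * pi/(180*3600) = 2.543e-05, D = 1.593e+06

1.593e+06 m


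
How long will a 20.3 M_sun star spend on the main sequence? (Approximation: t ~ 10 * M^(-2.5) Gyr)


t = 10 * M^(-2.5) = 10 * 20.3^(-2.5) = 0.0054

0.0054 Gyr


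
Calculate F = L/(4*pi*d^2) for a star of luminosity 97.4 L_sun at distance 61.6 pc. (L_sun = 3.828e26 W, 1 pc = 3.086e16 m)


F = L / (4*pi*d^2) = 3.728e+28 / (4*pi*(1.901e+18)^2) = 8.210e-10

8.210e-10 W/m^2


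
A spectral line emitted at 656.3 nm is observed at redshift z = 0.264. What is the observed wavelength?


lam_obs = lam_emit * (1 + z) = 656.3 * (1 + 0.264) = 829.5632

829.5632 nm


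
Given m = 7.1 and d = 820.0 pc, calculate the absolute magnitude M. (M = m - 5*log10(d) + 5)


M = m - 5*log10(d) + 5 = 7.1 - 5*log10(820.0) + 5 = -2.4691

-2.4691


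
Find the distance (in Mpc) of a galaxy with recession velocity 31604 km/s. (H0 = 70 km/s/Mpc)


d = v / H0 = 31604 / 70 = 451.4857

451.4857 Mpc


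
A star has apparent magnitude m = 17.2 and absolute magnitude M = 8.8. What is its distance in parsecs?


d = 10^((m - M + 5)/5) = 10^((17.2 - 8.8 + 5)/5) = 478.6301

478.6301 pc


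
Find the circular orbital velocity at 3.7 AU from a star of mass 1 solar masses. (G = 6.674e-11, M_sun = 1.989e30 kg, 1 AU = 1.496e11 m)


v = sqrt(GM/r) = sqrt(6.674e-11 * 1.989e+30 / 5.535e+11) = 15486.1633

15486.1633 m/s


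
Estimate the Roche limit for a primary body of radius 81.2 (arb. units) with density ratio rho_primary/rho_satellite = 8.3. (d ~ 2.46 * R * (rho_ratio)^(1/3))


d_Roche = 2.46 * 81.2 * 8.3^(1/3) = 404.4366

404.4366


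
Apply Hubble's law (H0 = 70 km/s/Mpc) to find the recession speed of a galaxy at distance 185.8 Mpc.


v = H0 * d = 70 * 185.8 = 13006.0

13006.0 km/s


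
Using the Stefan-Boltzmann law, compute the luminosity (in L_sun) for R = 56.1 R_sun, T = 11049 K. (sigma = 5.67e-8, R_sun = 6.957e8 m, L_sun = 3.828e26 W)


R = 56.1 * 6.957e8 m = 3.902877e+10 m. L = 4*pi*R^2*sigma*T^4 = 4*pi*(3.902877e+10)^2 * 5.67e-8 * 11049^4 = 1.617538202e+31 W. L/L_sun = 1.617538202e+31 / 3.828e26 = 42255.4389

42255.4389 L_sun


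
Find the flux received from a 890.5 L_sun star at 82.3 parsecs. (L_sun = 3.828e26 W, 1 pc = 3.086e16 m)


F = L / (4*pi*d^2) = 3.409e+29 / (4*pi*(2.540e+18)^2) = 4.205e-09

4.205e-09 W/m^2


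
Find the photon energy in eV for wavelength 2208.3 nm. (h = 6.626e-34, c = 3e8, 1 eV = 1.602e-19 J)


E = hc/lambda = 6.626e-34 * 3e8 / 2.208e-06 = 9.001e-20 J = 0.5619 eV

0.5619 eV


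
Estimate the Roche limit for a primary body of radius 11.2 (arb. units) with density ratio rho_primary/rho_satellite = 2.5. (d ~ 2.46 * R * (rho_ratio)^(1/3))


d_Roche = 2.46 * 11.2 * 2.5^(1/3) = 37.3938

37.3938


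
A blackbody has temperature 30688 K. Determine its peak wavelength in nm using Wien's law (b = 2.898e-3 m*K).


lam_max = b / T = 2.898e-3 / 30688 = 9.443e-08 m = 94.4343 nm

94.4343 nm


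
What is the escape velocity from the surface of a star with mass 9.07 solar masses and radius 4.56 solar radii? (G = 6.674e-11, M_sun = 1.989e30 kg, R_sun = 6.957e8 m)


M = 9.07 * 1.989e30 kg = 1.804023e+31 kg; R = 4.56 * 6.957e8 m = 3.172392e+09 m. v_esc = sqrt(2GM/R) = sqrt(2 * 6.674e-11 * 1.804023e+31 / 3.172392e+09) = 871235.7967

871235.7967 m/s


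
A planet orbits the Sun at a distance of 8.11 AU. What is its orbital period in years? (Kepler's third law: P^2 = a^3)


P = a^(3/2) = 8.11^1.5 = 23.0957

23.0957 years


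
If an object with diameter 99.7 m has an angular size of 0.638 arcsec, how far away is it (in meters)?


D = size / theta_rad, theta_rad = 0.638 * pi/(180*3600) = 3.093e-06, D = 3.223e+07

3.223e+07 m


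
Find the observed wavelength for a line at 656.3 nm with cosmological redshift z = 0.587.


lam_obs = lam_emit * (1 + z) = 656.3 * (1 + 0.587) = 1041.5481

1041.5481 nm


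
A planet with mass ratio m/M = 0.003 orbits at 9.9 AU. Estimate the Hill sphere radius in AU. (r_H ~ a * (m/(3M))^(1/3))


r_H = a * (m/3M)^(1/3) = 9.9 * (0.003/3)^(1/3) = 0.99

0.99 AU


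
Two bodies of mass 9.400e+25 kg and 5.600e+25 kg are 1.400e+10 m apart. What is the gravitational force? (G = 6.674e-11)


F = G*m1*m2/r^2 = 6.674e-11 * 9.400e+25 * 5.600e+25 / (1.400e+10)^2 = 6.674e-11 * 5.264e+51 / 1.960e+20 = 1.792e+21

1.792e+21 N


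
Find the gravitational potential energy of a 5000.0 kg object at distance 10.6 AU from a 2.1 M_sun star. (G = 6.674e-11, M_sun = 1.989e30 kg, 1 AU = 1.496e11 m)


M = 2.1 * 1.989e30 kg = 4.1769e+30 kg; r = 10.6 AU * 1.496e11 m/AU = 1.58576e+12 m. U = -GM*m/r = -(6.674e-11 * 4.1769e+30 * 5000.0) / 1.58576e+12 = -8.790e+11

-8.790e+11 J


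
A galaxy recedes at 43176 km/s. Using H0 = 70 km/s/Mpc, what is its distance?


d = v / H0 = 43176 / 70 = 616.8

616.8 Mpc


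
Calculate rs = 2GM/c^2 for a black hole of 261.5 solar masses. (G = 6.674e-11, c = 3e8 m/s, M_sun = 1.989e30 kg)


M = 261.5 * 1.989e30 kg = 5.201235e+32 kg. rs = 2GM/c^2 = 2 * 6.674e-11 * 5.201235e+32 / (3e8)^2 = 771400.942

771400.942 m


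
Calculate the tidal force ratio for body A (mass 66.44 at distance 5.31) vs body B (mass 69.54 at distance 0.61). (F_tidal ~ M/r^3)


Ratio = (M1/r1^3) / (M2/r2^3) = (66.44/5.31^3) / (69.54/0.61^3) = 0.0014

0.0014


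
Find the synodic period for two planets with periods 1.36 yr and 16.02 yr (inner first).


1/P_syn = |1/P1 - 1/P2| = |1/1.36 - 1/16.02| => P_syn = 1.4862

1.4862 years


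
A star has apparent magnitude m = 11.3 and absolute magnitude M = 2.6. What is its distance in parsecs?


d = 10^((m - M + 5)/5) = 10^((11.3 - 2.6 + 5)/5) = 549.5409

549.5409 pc


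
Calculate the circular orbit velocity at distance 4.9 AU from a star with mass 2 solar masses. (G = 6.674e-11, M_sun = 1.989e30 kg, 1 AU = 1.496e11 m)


v = sqrt(GM/r) = sqrt(6.674e-11 * 3.978e+30 / 7.330e+11) = 19031.002

19031.002 m/s


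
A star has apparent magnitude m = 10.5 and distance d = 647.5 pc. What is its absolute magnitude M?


M = m - 5*log10(d) + 5 = 10.5 - 5*log10(647.5) + 5 = 1.4438

1.4438


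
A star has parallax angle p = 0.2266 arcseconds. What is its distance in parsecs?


d = 1/p = 1/0.2266 = 4.4131

4.4131 pc


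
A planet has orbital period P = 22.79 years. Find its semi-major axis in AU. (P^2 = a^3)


a = P^(2/3) = 22.79^(2/3) = 8.0383

8.0383 AU


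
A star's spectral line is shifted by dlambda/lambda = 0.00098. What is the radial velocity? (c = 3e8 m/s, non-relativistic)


v = (dlambda/lambda) * c = 0.00098 * 3e8 = 294000.0

294000.0 m/s


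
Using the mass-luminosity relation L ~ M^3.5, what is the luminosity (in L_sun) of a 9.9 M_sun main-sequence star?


L/L_sun = (M/M_sun)^3.5 = 9.9^3.5 = 3052.9745

3052.9745 L_sun


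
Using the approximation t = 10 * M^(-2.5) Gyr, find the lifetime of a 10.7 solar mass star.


t = 10 * M^(-2.5) = 10 * 10.7^(-2.5) = 0.0267

0.0267 Gyr


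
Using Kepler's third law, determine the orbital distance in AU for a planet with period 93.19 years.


a = P^(2/3) = 93.19^(2/3) = 20.5548

20.5548 AU


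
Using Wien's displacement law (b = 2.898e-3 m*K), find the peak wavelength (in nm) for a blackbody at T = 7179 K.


lam_max = b / T = 2.898e-3 / 7179 = 4.037e-07 m = 403.6774 nm

403.6774 nm


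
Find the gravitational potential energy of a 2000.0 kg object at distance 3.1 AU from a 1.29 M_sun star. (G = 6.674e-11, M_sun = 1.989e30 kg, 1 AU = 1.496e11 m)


M = 1.29 * 1.989e30 kg = 2.56581e+30 kg; r = 3.1 AU * 1.496e11 m/AU = 4.6376e+11 m. U = -GM*m/r = -(6.674e-11 * 2.56581e+30 * 2000.0) / 4.6376e+11 = -7.385e+11

-7.385e+11 J


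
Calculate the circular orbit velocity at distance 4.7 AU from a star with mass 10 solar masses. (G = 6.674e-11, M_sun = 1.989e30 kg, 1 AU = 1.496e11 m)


v = sqrt(GM/r) = sqrt(6.674e-11 * 1.989e+31 / 7.031e+11) = 43450.5989

43450.5989 m/s


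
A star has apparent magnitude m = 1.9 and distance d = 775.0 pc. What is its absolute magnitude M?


M = m - 5*log10(d) + 5 = 1.9 - 5*log10(775.0) + 5 = -7.5465

-7.5465


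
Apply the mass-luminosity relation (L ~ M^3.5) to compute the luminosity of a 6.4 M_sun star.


L/L_sun = (M/M_sun)^3.5 = 6.4^3.5 = 663.1777

663.1777 L_sun


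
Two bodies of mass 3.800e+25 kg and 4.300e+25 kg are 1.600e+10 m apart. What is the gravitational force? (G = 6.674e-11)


F = G*m1*m2/r^2 = 6.674e-11 * 3.800e+25 * 4.300e+25 / (1.600e+10)^2 = 6.674e-11 * 1.634e+51 / 2.560e+20 = 4.260e+20

4.260e+20 N


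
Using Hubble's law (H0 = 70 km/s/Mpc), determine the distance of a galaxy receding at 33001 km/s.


d = v / H0 = 33001 / 70 = 471.4429

471.4429 Mpc


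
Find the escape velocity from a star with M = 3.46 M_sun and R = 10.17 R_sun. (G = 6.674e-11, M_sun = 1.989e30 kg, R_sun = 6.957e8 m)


M = 3.46 * 1.989e30 kg = 6.88194e+30 kg; R = 10.17 * 6.957e8 m = 7.075269e+09 m. v_esc = sqrt(2GM/R) = sqrt(2 * 6.674e-11 * 6.88194e+30 / 7.075269e+09) = 360323.064

360323.064 m/s


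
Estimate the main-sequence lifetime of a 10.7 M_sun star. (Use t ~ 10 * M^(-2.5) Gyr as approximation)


t = 10 * M^(-2.5) = 10 * 10.7^(-2.5) = 0.0267

0.0267 Gyr


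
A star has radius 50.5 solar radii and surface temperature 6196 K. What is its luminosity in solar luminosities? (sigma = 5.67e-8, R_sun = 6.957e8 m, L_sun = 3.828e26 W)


R = 50.5 * 6.957e8 m = 3.513285e+10 m. L = 4*pi*R^2*sigma*T^4 = 4*pi*(3.513285e+10)^2 * 5.67e-8 * 6196^4 = 1.296180018e+30 W. L/L_sun = 1.296180018e+30 / 3.828e26 = 3386.0502

3386.0502 L_sun


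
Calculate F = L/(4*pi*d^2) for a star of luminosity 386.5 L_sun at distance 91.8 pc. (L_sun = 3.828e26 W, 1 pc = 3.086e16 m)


F = L / (4*pi*d^2) = 1.480e+29 / (4*pi*(2.833e+18)^2) = 1.467e-09

1.467e-09 W/m^2


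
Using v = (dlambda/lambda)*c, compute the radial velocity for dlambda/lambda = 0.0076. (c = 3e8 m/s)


v = (dlambda/lambda) * c = 0.0076 * 3e8 = 2.280e+06

2.280e+06 m/s


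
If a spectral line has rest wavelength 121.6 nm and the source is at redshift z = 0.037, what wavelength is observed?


lam_obs = lam_emit * (1 + z) = 121.6 * (1 + 0.037) = 126.0992

126.0992 nm


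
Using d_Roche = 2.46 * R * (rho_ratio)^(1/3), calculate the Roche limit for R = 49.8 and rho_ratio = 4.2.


d_Roche = 2.46 * 49.8 * 4.2^(1/3) = 197.6579

197.6579


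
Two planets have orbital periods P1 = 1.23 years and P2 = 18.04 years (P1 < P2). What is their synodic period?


1/P_syn = |1/P1 - 1/P2| = |1/1.23 - 1/18.04| => P_syn = 1.32

1.32 years


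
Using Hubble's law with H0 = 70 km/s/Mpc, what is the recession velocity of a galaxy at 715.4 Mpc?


v = H0 * d = 70 * 715.4 = 50078.0

50078.0 km/s


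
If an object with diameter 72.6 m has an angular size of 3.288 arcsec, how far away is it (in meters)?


D = size / theta_rad, theta_rad = 3.288 * pi/(180*3600) = 1.594e-05, D = 4.554e+06

4.554e+06 m


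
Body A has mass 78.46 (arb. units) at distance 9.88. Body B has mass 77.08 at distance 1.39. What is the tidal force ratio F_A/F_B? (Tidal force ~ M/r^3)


Ratio = (M1/r1^3) / (M2/r2^3) = (78.46/9.88^3) / (77.08/1.39^3) = 0.0028

0.0028


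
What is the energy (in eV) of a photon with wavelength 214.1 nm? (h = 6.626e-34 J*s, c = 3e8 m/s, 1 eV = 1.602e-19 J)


E = hc/lambda = 6.626e-34 * 3e8 / 2.141e-07 = 9.284e-19 J = 5.7955 eV

5.7955 eV


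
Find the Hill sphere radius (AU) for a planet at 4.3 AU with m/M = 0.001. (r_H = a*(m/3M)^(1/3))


r_H = a * (m/3M)^(1/3) = 4.3 * (0.001/3)^(1/3) = 0.2981

0.2981 AU


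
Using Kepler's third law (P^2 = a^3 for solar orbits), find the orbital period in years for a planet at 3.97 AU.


P = a^(3/2) = 3.97^1.5 = 7.9102

7.9102 years


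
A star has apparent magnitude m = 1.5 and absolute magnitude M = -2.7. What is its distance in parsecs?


d = 10^((m - M + 5)/5) = 10^((1.5 - -2.7 + 5)/5) = 69.1831

69.1831 pc


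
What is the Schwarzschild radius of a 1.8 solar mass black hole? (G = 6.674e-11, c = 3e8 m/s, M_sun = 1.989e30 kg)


M = 1.8 * 1.989e30 kg = 3.5802e+30 kg. rs = 2GM/c^2 = 2 * 6.674e-11 * 3.5802e+30 / (3e8)^2 = 5309.8344

5309.8344 m


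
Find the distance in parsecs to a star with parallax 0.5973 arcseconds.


d = 1/p = 1/0.5973 = 1.6742

1.6742 pc


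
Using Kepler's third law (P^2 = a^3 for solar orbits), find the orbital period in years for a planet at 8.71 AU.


P = a^(3/2) = 8.71^1.5 = 25.7056

25.7056 years


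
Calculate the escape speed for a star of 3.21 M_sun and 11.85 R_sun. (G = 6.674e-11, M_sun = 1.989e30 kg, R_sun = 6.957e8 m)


M = 3.21 * 1.989e30 kg = 6.38469e+30 kg; R = 11.85 * 6.957e8 m = 8.244045e+09 m. v_esc = sqrt(2GM/R) = sqrt(2 * 6.674e-11 * 6.38469e+30 / 8.244045e+09) = 321519.8791

321519.8791 m/s


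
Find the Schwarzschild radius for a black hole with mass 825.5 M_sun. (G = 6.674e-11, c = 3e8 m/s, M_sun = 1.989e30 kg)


M = 825.5 * 1.989e30 kg = 1.6419195e+33 kg. rs = 2GM/c^2 = 2 * 6.674e-11 * 1.6419195e+33 / (3e8)^2 = 2.435e+06

2.435e+06 m


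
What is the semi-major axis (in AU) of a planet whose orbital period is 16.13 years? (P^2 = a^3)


a = P^(2/3) = 16.13^(2/3) = 6.384

6.384 AU


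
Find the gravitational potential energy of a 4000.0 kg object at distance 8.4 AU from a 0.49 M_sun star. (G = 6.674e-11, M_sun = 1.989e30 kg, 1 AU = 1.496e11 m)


M = 0.49 * 1.989e30 kg = 9.7461e+29 kg; r = 8.4 AU * 1.496e11 m/AU = 1.25664e+12 m. U = -GM*m/r = -(6.674e-11 * 9.7461e+29 * 4000.0) / 1.25664e+12 = -2.070e+11

-2.070e+11 J


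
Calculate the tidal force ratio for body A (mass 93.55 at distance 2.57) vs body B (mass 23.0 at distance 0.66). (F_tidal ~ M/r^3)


Ratio = (M1/r1^3) / (M2/r2^3) = (93.55/2.57^3) / (23.0/0.66^3) = 0.0689

0.0689


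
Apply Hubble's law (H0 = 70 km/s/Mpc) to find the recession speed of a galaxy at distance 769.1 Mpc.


v = H0 * d = 70 * 769.1 = 53837.0

53837.0 km/s


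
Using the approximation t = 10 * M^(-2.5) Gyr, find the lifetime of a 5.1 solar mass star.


t = 10 * M^(-2.5) = 10 * 5.1^(-2.5) = 0.1702

0.1702 Gyr


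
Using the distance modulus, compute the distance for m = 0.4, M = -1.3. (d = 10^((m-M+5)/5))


d = 10^((m - M + 5)/5) = 10^((0.4 - -1.3 + 5)/5) = 21.8776

21.8776 pc


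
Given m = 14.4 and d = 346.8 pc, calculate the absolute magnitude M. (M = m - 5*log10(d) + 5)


M = m - 5*log10(d) + 5 = 14.4 - 5*log10(346.8) + 5 = 6.6996

6.6996


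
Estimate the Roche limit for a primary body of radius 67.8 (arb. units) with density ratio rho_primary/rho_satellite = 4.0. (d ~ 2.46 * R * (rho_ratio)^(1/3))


d_Roche = 2.46 * 67.8 * 4.0^(1/3) = 264.7594

264.7594


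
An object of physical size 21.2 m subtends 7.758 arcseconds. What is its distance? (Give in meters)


D = size / theta_rad, theta_rad = 7.758 * pi/(180*3600) = 3.761e-05, D = 563652.2161

563652.2161 m


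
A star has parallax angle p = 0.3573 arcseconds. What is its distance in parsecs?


d = 1/p = 1/0.3573 = 2.7988

2.7988 pc


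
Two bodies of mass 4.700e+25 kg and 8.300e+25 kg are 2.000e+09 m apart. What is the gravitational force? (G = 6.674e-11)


F = G*m1*m2/r^2 = 6.674e-11 * 4.700e+25 * 8.300e+25 / (2.000e+09)^2 = 6.674e-11 * 3.901e+51 / 4.000e+18 = 6.509e+22

6.509e+22 N


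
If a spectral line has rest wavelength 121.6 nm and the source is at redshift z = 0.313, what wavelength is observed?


lam_obs = lam_emit * (1 + z) = 121.6 * (1 + 0.313) = 159.6608

159.6608 nm


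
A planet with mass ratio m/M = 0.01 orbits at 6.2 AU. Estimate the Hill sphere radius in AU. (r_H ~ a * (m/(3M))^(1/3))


r_H = a * (m/3M)^(1/3) = 6.2 * (0.01/3)^(1/3) = 0.9262

0.9262 AU


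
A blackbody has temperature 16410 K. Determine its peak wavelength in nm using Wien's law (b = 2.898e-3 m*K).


lam_max = b / T = 2.898e-3 / 16410 = 1.766e-07 m = 176.5996 nm

176.5996 nm


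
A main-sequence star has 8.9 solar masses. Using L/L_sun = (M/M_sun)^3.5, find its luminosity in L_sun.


L/L_sun = (M/M_sun)^3.5 = 8.9^3.5 = 2103.1247

2103.1247 L_sun


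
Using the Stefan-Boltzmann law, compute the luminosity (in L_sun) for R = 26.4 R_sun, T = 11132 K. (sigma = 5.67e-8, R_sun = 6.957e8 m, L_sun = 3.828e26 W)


R = 26.4 * 6.957e8 m = 1.836648e+10 m. L = 4*pi*R^2*sigma*T^4 = 4*pi*(1.836648e+10)^2 * 5.67e-8 * 11132^4 = 3.690945003e+30 W. L/L_sun = 3.690945003e+30 / 3.828e26 = 9641.9671

9641.9671 L_sun


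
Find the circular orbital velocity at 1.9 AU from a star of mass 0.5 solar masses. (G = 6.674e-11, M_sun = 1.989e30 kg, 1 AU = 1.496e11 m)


v = sqrt(GM/r) = sqrt(6.674e-11 * 9.945e+29 / 2.842e+11) = 15281.0395

15281.0395 m/s


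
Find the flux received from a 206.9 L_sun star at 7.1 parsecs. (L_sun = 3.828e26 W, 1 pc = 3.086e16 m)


F = L / (4*pi*d^2) = 7.920e+28 / (4*pi*(2.191e+17)^2) = 1.313e-07

1.313e-07 W/m^2


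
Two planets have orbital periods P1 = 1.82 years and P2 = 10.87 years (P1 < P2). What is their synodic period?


1/P_syn = |1/P1 - 1/P2| = |1/1.82 - 1/10.87| => P_syn = 2.186

2.186 years


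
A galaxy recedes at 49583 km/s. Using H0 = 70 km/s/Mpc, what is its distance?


d = v / H0 = 49583 / 70 = 708.3286

708.3286 Mpc


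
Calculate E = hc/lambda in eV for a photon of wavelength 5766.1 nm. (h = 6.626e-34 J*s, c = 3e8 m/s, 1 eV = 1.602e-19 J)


E = hc/lambda = 6.626e-34 * 3e8 / 5.766e-06 = 3.447e-20 J = 0.2152 eV

0.2152 eV


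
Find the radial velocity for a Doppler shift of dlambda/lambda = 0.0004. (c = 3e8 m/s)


v = (dlambda/lambda) * c = 0.0004 * 3e8 = 120000.0

120000.0 m/s


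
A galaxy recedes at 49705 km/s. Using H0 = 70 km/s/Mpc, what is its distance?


d = v / H0 = 49705 / 70 = 710.0714

710.0714 Mpc


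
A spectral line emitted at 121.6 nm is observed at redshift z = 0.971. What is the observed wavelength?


lam_obs = lam_emit * (1 + z) = 121.6 * (1 + 0.971) = 239.6736

239.6736 nm


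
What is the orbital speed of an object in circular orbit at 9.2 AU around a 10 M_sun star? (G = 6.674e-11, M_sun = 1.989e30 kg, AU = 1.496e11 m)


v = sqrt(GM/r) = sqrt(6.674e-11 * 1.989e+31 / 1.376e+12) = 31056.3764

31056.3764 m/s


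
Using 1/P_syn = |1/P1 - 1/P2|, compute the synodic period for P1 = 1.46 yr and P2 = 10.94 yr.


1/P_syn = |1/P1 - 1/P2| = |1/1.46 - 1/10.94| => P_syn = 1.6849

1.6849 years


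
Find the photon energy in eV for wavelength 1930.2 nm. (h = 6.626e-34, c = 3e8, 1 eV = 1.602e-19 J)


E = hc/lambda = 6.626e-34 * 3e8 / 1.930e-06 = 1.030e-19 J = 0.6428 eV

0.6428 eV


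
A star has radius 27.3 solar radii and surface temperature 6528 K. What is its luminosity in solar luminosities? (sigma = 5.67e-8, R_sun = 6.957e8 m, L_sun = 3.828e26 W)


R = 27.3 * 6.957e8 m = 1.899261e+10 m. L = 4*pi*R^2*sigma*T^4 = 4*pi*(1.899261e+10)^2 * 5.67e-8 * 6528^4 = 4.667483665e+29 W. L/L_sun = 4.667483665e+29 / 3.828e26 = 1219.3009

1219.3009 L_sun


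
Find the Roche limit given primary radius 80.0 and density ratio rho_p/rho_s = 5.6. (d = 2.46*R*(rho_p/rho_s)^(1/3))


d_Roche = 2.46 * 80.0 * 5.6^(1/3) = 349.479

349.479


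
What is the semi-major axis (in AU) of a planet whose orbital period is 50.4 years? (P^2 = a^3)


a = P^(2/3) = 50.4^(2/3) = 13.6444

13.6444 AU


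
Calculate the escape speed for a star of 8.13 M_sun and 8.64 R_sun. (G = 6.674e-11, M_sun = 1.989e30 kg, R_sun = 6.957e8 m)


M = 8.13 * 1.989e30 kg = 1.617057e+31 kg; R = 8.64 * 6.957e8 m = 6.010848e+09 m. v_esc = sqrt(2GM/R) = sqrt(2 * 6.674e-11 * 1.617057e+31 / 6.010848e+09) = 599242.8908

599242.8908 m/s


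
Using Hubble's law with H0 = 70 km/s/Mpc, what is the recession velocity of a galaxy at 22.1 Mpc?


v = H0 * d = 70 * 22.1 = 1547.0

1547.0 km/s


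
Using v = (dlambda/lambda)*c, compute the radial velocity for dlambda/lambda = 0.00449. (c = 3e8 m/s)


v = (dlambda/lambda) * c = 0.00449 * 3e8 = 1.347e+06

1.347e+06 m/s


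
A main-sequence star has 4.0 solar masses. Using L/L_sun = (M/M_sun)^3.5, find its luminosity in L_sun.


L/L_sun = (M/M_sun)^3.5 = 4.0^3.5 = 128.0

128.0 L_sun


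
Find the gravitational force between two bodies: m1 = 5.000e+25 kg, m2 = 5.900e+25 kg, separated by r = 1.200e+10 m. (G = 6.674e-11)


F = G*m1*m2/r^2 = 6.674e-11 * 5.000e+25 * 5.900e+25 / (1.200e+10)^2 = 6.674e-11 * 2.950e+51 / 1.440e+20 = 1.367e+21

1.367e+21 N


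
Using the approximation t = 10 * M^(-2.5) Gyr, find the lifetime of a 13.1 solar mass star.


t = 10 * M^(-2.5) = 10 * 13.1^(-2.5) = 0.0161

0.0161 Gyr


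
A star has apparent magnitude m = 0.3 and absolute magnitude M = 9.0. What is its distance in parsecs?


d = 10^((m - M + 5)/5) = 10^((0.3 - 9.0 + 5)/5) = 0.182

0.182 pc


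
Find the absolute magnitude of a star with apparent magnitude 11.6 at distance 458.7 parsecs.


M = m - 5*log10(d) + 5 = 11.6 - 5*log10(458.7) + 5 = 3.2924

3.2924


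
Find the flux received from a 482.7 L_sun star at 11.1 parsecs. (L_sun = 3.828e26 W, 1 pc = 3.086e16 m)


F = L / (4*pi*d^2) = 1.848e+29 / (4*pi*(3.425e+17)^2) = 1.253e-07

1.253e-07 W/m^2


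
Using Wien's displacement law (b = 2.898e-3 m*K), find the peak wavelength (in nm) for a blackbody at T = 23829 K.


lam_max = b / T = 2.898e-3 / 23829 = 1.216e-07 m = 121.6165 nm

121.6165 nm


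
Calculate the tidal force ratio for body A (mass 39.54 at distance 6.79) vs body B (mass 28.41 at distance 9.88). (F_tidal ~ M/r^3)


Ratio = (M1/r1^3) / (M2/r2^3) = (39.54/6.79^3) / (28.41/9.88^3) = 4.2877

4.2877


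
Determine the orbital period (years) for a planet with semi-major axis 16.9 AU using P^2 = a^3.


P = a^(3/2) = 16.9^1.5 = 69.4752

69.4752 years


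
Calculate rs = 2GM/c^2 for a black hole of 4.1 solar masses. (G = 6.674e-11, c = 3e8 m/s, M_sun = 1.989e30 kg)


M = 4.1 * 1.989e30 kg = 8.1549e+30 kg. rs = 2GM/c^2 = 2 * 6.674e-11 * 8.1549e+30 / (3e8)^2 = 12094.6228

12094.6228 m


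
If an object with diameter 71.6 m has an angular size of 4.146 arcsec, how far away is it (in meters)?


D = size / theta_rad, theta_rad = 4.146 * pi/(180*3600) = 2.010e-05, D = 3.562e+06

3.562e+06 m


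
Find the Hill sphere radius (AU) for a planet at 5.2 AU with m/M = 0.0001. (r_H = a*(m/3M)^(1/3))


r_H = a * (m/3M)^(1/3) = 5.2 * (0.0001/3)^(1/3) = 0.1674

0.1674 AU


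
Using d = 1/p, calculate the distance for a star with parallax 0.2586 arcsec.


d = 1/p = 1/0.2586 = 3.867

3.867 pc


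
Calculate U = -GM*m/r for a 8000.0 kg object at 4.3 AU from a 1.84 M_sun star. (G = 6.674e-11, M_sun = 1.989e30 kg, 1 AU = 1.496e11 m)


M = 1.84 * 1.989e30 kg = 3.65976e+30 kg; r = 4.3 AU * 1.496e11 m/AU = 6.4328e+11 m. U = -GM*m/r = -(6.674e-11 * 3.65976e+30 * 8000.0) / 6.4328e+11 = -3.038e+12

-3.038e+12 J


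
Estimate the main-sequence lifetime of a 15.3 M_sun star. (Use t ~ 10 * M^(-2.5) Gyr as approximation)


t = 10 * M^(-2.5) = 10 * 15.3^(-2.5) = 0.0109

0.0109 Gyr


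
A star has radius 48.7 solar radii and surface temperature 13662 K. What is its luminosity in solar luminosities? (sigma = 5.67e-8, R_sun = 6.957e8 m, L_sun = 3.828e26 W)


R = 48.7 * 6.957e8 m = 3.388059e+10 m. L = 4*pi*R^2*sigma*T^4 = 4*pi*(3.388059e+10)^2 * 5.67e-8 * 13662^4 = 2.849390527e+31 W. L/L_sun = 2.849390527e+31 / 3.828e26 = 74435.4892

74435.4892 L_sun


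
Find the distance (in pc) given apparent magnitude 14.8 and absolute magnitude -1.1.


d = 10^((m - M + 5)/5) = 10^((14.8 - -1.1 + 5)/5) = 15135.6125

15135.6125 pc


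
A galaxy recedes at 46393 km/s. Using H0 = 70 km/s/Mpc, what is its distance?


d = v / H0 = 46393 / 70 = 662.7571

662.7571 Mpc


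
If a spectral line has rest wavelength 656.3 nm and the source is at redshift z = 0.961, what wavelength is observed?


lam_obs = lam_emit * (1 + z) = 656.3 * (1 + 0.961) = 1287.0043

1287.0043 nm


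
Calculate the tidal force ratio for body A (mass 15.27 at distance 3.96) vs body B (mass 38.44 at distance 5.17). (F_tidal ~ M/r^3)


Ratio = (M1/r1^3) / (M2/r2^3) = (15.27/3.96^3) / (38.44/5.17^3) = 0.884

0.884


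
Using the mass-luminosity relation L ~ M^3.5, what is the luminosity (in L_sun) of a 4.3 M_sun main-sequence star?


L/L_sun = (M/M_sun)^3.5 = 4.3^3.5 = 164.8692

164.8692 L_sun


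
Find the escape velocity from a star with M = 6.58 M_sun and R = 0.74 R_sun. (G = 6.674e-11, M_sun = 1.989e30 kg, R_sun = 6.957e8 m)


M = 6.58 * 1.989e30 kg = 1.308762e+31 kg; R = 0.74 * 6.957e8 m = 5.14818e+08 m. v_esc = sqrt(2GM/R) = sqrt(2 * 6.674e-11 * 1.308762e+31 / 5.14818e+08) = 1.842e+06

1.842e+06 m/s


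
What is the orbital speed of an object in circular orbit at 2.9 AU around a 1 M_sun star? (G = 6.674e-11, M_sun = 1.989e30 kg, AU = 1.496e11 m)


v = sqrt(GM/r) = sqrt(6.674e-11 * 1.989e+30 / 4.338e+11) = 17492.2509

17492.2509 m/s


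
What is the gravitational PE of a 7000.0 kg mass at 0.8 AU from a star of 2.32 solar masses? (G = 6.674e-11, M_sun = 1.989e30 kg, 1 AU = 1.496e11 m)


M = 2.32 * 1.989e30 kg = 4.61448e+30 kg; r = 0.8 AU * 1.496e11 m/AU = 1.1968e+11 m. U = -GM*m/r = -(6.674e-11 * 4.61448e+30 * 7000.0) / 1.1968e+11 = -1.801e+13

-1.801e+13 J


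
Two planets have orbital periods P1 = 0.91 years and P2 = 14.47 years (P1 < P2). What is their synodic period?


1/P_syn = |1/P1 - 1/P2| = |1/0.91 - 1/14.47| => P_syn = 0.9711

0.9711 years


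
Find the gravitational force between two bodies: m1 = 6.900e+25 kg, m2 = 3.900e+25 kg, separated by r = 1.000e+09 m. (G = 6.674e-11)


F = G*m1*m2/r^2 = 6.674e-11 * 6.900e+25 * 3.900e+25 / (1.000e+09)^2 = 6.674e-11 * 2.691e+51 / 1.000e+18 = 1.796e+23

1.796e+23 N


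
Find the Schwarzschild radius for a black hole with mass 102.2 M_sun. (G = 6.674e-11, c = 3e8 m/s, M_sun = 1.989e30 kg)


M = 102.2 * 1.989e30 kg = 2.032758e+32 kg. rs = 2GM/c^2 = 2 * 6.674e-11 * 2.032758e+32 / (3e8)^2 = 301480.5976

301480.5976 m


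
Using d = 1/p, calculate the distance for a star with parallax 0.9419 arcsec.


d = 1/p = 1/0.9419 = 1.0617

1.0617 pc


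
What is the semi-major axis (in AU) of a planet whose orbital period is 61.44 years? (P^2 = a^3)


a = P^(2/3) = 61.44^(2/3) = 15.5704

15.5704 AU


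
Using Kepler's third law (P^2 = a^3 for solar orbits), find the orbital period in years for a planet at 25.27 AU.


P = a^(3/2) = 25.27^1.5 = 127.0305

127.0305 years


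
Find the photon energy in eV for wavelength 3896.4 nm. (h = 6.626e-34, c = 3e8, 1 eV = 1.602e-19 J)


E = hc/lambda = 6.626e-34 * 3e8 / 3.896e-06 = 5.102e-20 J = 0.3185 eV

0.3185 eV


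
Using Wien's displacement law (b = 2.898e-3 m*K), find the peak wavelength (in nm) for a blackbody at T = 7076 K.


lam_max = b / T = 2.898e-3 / 7076 = 4.096e-07 m = 409.5534 nm

409.5534 nm


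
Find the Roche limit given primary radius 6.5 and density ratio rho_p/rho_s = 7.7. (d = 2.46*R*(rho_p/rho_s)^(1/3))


d_Roche = 2.46 * 6.5 * 7.7^(1/3) = 31.5751

31.5751


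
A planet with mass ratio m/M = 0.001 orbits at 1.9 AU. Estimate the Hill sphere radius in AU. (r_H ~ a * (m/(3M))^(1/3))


r_H = a * (m/3M)^(1/3) = 1.9 * (0.001/3)^(1/3) = 0.1317

0.1317 AU
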